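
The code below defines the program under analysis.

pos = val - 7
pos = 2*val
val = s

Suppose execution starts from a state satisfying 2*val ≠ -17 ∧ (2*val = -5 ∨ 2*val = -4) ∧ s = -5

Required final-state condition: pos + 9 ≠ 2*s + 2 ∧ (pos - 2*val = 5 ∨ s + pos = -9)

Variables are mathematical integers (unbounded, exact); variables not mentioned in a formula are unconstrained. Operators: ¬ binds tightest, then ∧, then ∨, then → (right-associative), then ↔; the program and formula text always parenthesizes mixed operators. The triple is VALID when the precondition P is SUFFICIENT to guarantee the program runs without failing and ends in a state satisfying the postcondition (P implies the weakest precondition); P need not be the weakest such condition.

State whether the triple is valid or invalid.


Working backward. After the program, the postcondition pos + 9 ≠ 2*s + 2 ∧ (pos - 2*val = 5 ∨ s + pos = -9) must hold; in canonical form it is pos ≠ 2*s - 7 ∧ (pos = 2*val + 5 ∨ pos + s = -9).
Before val := s: pos ≠ 2*s - 7 ∧ (pos = 2*s + 5 ∨ pos + s = -9)
Before pos := 2*val: 2*val ≠ 2*s - 7 ∧ (2*val = 2*s + 5 ∨ s + 2*val = -9)
Before pos := val - 7: 2*val ≠ 2*s - 7 ∧ (2*val = 2*s + 5 ∨ s + 2*val = -9)
The weakest precondition is 2*val ≠ 2*s - 7 ∧ (2*val = 2*s + 5 ∨ s + 2*val = -9).
Check whether 2*val ≠ -17 ∧ (2*val = -5 ∨ 2*val = -4) ∧ s = -5 implies it.
Every state satisfying the precondition satisfies the weakest precondition: the implication holds.
Answer: valid


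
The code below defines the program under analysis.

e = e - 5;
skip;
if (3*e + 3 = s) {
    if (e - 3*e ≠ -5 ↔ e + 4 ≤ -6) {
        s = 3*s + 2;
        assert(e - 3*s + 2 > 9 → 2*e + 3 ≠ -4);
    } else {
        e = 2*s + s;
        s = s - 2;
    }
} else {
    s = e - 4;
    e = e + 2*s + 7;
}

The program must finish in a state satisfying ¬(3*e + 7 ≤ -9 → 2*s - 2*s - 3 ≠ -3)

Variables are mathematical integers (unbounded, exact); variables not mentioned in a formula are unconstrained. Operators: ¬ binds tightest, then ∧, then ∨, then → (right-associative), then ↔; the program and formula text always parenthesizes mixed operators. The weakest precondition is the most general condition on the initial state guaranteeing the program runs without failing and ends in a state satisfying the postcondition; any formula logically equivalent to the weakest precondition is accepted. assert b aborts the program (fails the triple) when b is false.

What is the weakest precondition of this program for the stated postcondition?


Working backward. After the program, the postcondition ¬(3*e + 7 ≤ -9 → 2*s - 2*s - 3 ≠ -3) must hold; in canonical form it is 3*e ≤ -16.
Then branch requires ((2*e ≠ 5 ↔ e ≤ -10) → ((e > 9*s + 13 → 2*e ≠ -7) ∧ 3*e ≤ -16)) ∧ ((¬(2*e ≠ 5 ↔ e ≤ -10)) → 9*s ≤ -16); else branch requires 9*e ≤ -13.
Before the if: (3*e = s - 3 → (((2*e ≠ 5 ↔ e ≤ -10) → ((e > 9*s + 13 → 2*e ≠ -7) ∧ 3*e ≤ -16)) ∧ ((¬(2*e ≠ 5 ↔ e ≤ -10)) → 9*s ≤ -16))) ∧ ((¬(3*e = s - 3)) → 9*e ≤ -13)
Before skip: (3*e = s - 3 → (((2*e ≠ 5 ↔ e ≤ -10) → ((e > 9*s + 13 → 2*e ≠ -7) ∧ 3*e ≤ -16)) ∧ ((¬(2*e ≠ 5 ↔ e ≤ -10)) → 9*s ≤ -16))) ∧ ((¬(3*e = s - 3)) → 9*e ≤ -13)
Before e := e - 5: (3*e = s + 12 → (((2*e ≠ 15 ↔ e ≤ -5) → ((e > 9*s + 18 → 2*e ≠ 3) ∧ 3*e ≤ -1)) ∧ ((¬(2*e ≠ 15 ↔ e ≤ -5)) → 9*s ≤ -16))) ∧ ((¬(3*e = s + 12)) → 9*e ≤ 32)
Answer: WP = (3*e = s + 12 → (((2*e ≠ 15 ↔ e ≤ -5) → ((e > 9*s + 18 → 2*e ≠ 3) ∧ 3*e ≤ -1)) ∧ ((¬(2*e ≠ 15 ↔ e ≤ -5)) → 9*s ≤ -16))) ∧ ((¬(3*e = s + 12)) → 9*e ≤ 32)


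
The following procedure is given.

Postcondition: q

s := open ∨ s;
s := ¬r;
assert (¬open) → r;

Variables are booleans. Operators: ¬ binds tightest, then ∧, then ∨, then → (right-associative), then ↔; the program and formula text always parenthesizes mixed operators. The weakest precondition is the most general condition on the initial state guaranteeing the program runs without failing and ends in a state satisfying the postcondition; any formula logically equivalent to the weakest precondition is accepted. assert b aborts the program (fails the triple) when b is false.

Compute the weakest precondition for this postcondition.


Working backward. After the program, q must hold.
Before assert (¬open) → r: ((¬open) → r) ∧ q
Before s := ¬r: ((¬open) → r) ∧ q
Before s := open ∨ s: ((¬open) → r) ∧ q
Answer: WP = ((¬open) → r) ∧ q


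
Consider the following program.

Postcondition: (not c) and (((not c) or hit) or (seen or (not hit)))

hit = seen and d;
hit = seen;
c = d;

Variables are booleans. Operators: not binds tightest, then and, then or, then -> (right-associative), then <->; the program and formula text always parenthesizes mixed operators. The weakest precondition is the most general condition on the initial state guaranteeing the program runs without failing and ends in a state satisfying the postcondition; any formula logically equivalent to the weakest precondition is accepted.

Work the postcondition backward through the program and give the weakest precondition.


Working backward. After the program, the postcondition (not c) and (((not c) or hit) or (seen or (not hit))) must hold; in canonical form it is not c.
Before c := d: not d
Before hit := seen: not d
Before hit := seen and d: not d
Answer: WP = not d


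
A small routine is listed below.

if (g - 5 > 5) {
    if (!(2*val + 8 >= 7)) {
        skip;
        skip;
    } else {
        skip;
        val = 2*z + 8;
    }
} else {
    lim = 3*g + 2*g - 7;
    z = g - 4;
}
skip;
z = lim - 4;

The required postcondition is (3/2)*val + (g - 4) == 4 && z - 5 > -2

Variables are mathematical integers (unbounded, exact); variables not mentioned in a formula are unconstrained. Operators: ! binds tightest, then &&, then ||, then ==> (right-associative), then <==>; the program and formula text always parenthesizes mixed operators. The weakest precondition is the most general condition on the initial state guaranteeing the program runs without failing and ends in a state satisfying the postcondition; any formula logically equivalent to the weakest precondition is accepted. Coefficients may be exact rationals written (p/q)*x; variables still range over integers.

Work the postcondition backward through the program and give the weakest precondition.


Working backward. After the program, the postcondition (3/2)*val + (g - 4) == 4 && z - 5 > -2 must hold; in canonical form it is g + (3/2)*val == 8 && z > 3.
Before z := lim - 4: g + (3/2)*val == 8 && lim > 7
Before skip: g + (3/2)*val == 8 && lim > 7
Then branch requires ((!(2*val >= -1)) ==> (g + (3/2)*val == 8 && lim > 7)) && (2*val >= -1 ==> (g + 3*z == -4 && lim > 7)); else branch requires g + (3/2)*val == 8 && 5*g > 14.
Before the if: (g > 10 ==> (((!(2*val >= -1)) ==> (g + (3/2)*val == 8 && lim > 7)) && (2*val >= -1 ==> (g + 3*z == -4 && lim > 7)))) && ((!(g > 10)) ==> (g + (3/2)*val == 8 && 5*g > 14))
Answer: WP = (g > 10 ==> (((!(2*val >= -1)) ==> (g + (3/2)*val == 8 && lim > 7)) && (2*val >= -1 ==> (g + 3*z == -4 && lim > 7)))) && ((!(g > 10)) ==> (g + (3/2)*val == 8 && 5*g > 14))


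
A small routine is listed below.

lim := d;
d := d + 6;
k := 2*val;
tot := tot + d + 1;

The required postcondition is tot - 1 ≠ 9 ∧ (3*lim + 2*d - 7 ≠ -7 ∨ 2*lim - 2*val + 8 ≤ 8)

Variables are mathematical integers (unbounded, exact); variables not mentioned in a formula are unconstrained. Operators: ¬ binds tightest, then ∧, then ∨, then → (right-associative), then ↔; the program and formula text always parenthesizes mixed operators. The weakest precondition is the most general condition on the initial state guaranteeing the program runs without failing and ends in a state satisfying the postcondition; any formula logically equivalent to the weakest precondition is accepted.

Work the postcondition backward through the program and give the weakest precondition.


Working backward. After the program, the postcondition tot - 1 ≠ 9 ∧ (3*lim + 2*d - 7 ≠ -7 ∨ 2*lim - 2*val + 8 ≤ 8) must hold; in canonical form it is tot ≠ 10 ∧ (2*d + 3*lim ≠ 0 ∨ 2*lim ≤ 2*val).
Before tot := tot + d + 1: d + tot ≠ 9 ∧ (2*d + 3*lim ≠ 0 ∨ 2*lim ≤ 2*val)
Before k := 2*val: d + tot ≠ 9 ∧ (2*d + 3*lim ≠ 0 ∨ 2*lim ≤ 2*val)
Before d := d + 6: d + tot ≠ 3 ∧ (2*d + 3*lim ≠ -12 ∨ 2*lim ≤ 2*val)
Before lim := d: d + tot ≠ 3 ∧ (5*d ≠ -12 ∨ 2*d ≤ 2*val)
Answer: WP = d + tot ≠ 3 ∧ (5*d ≠ -12 ∨ 2*d ≤ 2*val)


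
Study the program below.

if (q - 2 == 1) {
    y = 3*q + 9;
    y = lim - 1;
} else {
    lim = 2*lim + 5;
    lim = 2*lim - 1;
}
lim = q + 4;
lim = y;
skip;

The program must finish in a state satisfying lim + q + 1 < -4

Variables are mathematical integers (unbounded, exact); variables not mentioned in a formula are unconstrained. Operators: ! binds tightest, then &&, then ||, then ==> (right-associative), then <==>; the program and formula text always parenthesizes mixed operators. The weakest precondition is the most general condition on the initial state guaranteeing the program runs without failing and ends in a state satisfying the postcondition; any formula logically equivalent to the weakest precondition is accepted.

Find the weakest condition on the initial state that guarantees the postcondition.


Working backward. After the program, the postcondition lim + q + 1 < -4 must hold; in canonical form it is lim + q < -5.
Before skip: lim + q < -5
Before lim := y: q + y < -5
Before lim := q + 4: q + y < -5
Then branch requires lim + q < -4; else branch requires q + y < -5.
Before the if: (q == 3 ==> lim + q < -4) && ((!(q == 3)) ==> q + y < -5)
Answer: WP = (q == 3 ==> lim + q < -4) && ((!(q == 3)) ==> q + y < -5)


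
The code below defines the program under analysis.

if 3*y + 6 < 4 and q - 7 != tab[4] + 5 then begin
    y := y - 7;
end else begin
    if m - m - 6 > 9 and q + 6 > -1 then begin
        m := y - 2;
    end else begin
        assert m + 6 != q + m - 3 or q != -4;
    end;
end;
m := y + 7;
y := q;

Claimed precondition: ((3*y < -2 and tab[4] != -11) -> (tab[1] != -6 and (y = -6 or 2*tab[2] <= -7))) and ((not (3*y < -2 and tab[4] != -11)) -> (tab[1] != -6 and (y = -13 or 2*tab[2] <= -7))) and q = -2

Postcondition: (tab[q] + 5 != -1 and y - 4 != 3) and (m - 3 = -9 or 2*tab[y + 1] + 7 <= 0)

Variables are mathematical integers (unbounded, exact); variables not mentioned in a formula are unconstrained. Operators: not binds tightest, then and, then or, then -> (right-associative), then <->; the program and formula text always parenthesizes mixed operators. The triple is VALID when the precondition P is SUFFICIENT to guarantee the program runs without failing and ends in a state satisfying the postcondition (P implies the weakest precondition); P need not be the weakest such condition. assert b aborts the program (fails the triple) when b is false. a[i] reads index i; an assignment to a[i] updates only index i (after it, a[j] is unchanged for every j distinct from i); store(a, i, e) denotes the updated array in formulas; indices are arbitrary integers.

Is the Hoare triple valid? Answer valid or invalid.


Working backward. After the program, the postcondition (tab[q] + 5 != -1 and y - 4 != 3) and (m - 3 = -9 or 2*tab[y + 1] + 7 <= 0) must hold; in canonical form it is tab[q] != -6 and y != 7 and (m = -6 or 2*tab[y + 1] <= -7).
Before y := q: tab[q] != -6 and q != 7 and (m = -6 or 2*tab[q + 1] <= -7)
Before m := y + 7: tab[q] != -6 and q != 7 and (y = -13 or 2*tab[q + 1] <= -7)
Then branch requires tab[q] != -6 and q != 7 and (y = -6 or 2*tab[q + 1] <= -7); else branch requires (q != 9 or q != -4) and tab[q] != -6 and q != 7 and (y = -13 or 2*tab[q + 1] <= -7).
Before the if: ((3*y < -2 and q != tab[4] + 12) -> (tab[q] != -6 and q != 7 and (y = -6 or 2*tab[q + 1] <= -7))) and ((not (3*y < -2 and q != tab[4] + 12)) -> ((q != 9 or q != -4) and tab[q] != -6 and q != 7 and (y = -13 or 2*tab[q + 1] <= -7)))
The weakest precondition is ((3*y < -2 and q != tab[4] + 12) -> (tab[q] != -6 and q != 7 and (y = -6 or 2*tab[q + 1] <= -7))) and ((not (3*y < -2 and q != tab[4] + 12)) -> ((q != 9 or q != -4) and tab[q] != -6 and q != 7 and (y = -13 or 2*tab[q + 1] <= -7))).
Check whether ((3*y < -2 and tab[4] != -11) -> (tab[1] != -6 and (y = -6 or 2*tab[2] <= -7))) and ((not (3*y < -2 and tab[4] != -11)) -> (tab[1] != -6 and (y = -13 or 2*tab[2] <= -7))) and q = -2 implies it.
Countermodel: at the initial state q = -2, tab = {[-2] = 5, [-1] = 0, [1] = 5, [2] = -4, [4] = 3, elsewhere 5}, y = -13, the precondition holds but the weakest precondition fails.
Answer: invalid


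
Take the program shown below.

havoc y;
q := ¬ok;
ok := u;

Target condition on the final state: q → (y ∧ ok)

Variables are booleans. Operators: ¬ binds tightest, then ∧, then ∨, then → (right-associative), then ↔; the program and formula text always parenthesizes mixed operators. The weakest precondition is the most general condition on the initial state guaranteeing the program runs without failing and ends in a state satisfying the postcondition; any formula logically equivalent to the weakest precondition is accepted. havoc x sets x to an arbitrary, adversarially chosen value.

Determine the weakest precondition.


Working backward. After the program, q → (y ∧ ok) must hold.
Before ok := u: q → (y ∧ u)
Before q := ¬ok: (¬ok) → (y ∧ u)
Before havoc y: ((¬ok) → u) ∧ ok
Answer: WP = ((¬ok) → u) ∧ ok


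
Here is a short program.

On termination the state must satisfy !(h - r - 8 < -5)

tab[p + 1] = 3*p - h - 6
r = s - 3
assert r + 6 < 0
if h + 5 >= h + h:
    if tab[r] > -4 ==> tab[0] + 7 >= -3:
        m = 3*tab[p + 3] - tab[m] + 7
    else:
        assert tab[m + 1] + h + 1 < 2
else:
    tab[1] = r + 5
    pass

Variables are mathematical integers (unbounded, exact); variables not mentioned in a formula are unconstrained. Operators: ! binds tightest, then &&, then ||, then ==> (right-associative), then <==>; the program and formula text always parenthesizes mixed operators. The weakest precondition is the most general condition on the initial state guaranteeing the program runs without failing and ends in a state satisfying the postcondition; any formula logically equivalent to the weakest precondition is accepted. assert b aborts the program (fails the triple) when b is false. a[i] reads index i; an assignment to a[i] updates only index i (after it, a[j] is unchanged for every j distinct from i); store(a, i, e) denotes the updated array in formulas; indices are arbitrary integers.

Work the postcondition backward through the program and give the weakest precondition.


Working backward. After the program, the postcondition !(h - r - 8 < -5) must hold; in canonical form it is !(h < r + 3).
Then branch requires ((tab[r] > -4 ==> tab[0] >= -10) ==> (!(h < r + 3))) && ((!(tab[r] > -4 ==> tab[0] >= -10)) ==> (tab[m + 1] + h < 1 && (!(h < r + 3)))); else branch requires !(h < r + 3).
Before the if: (h <= 5 ==> (((tab[r] > -4 ==> tab[0] >= -10) ==> (!(h < r + 3))) && ((!(tab[r] > -4 ==> tab[0] >= -10)) ==> (tab[m + 1] + h < 1 && (!(h < r + 3)))))) && ((!(h <= 5)) ==> (!(h < r + 3)))
Before assert r + 6 < 0: r < -6 && (h <= 5 ==> (((tab[r] > -4 ==> tab[0] >= -10) ==> (!(h < r + 3))) && ((!(tab[r] > -4 ==> tab[0] >= -10)) ==> (tab[m + 1] + h < 1 && (!(h < r + 3)))))) && ((!(h <= 5)) ==> (!(h < r + 3)))
Before r := s - 3: s < -3 && (h <= 5 ==> (((tab[s - 3] > -4 ==> tab[0] >= -10) ==> (!(h < s))) && ((!(tab[s - 3] > -4 ==> tab[0] >= -10)) ==> (tab[m + 1] + h < 1 && (!(h < s)))))) && ((!(h <= 5)) ==> (!(h < s)))
Before tab[p + 1] := 3*p - h - 6: s < -3 && (h <= 5 ==> (((store(tab, p + 1, -h + 3*p - 6)[s - 3] > -4 ==> store(tab, p + 1, -h + 3*p - 6)[0] >= -10) ==> (!(h < s))) && ((!(store(tab, p + 1, -h + 3*p - 6)[s - 3] > -4 ==> store(tab, p + 1, -h + 3*p - 6)[0] >= -10)) ==> (store(tab, p + 1, -h + 3*p - 6)[m + 1] + h < 1 && (!(h < s)))))) && ((!(h <= 5)) ==> (!(h < s)))
Answer: WP = s < -3 && (h <= 5 ==> (((store(tab, p + 1, -h + 3*p - 6)[s - 3] > -4 ==> store(tab, p + 1, -h + 3*p - 6)[0] >= -10) ==> (!(h < s))) && ((!(store(tab, p + 1, -h + 3*p - 6)[s - 3] > -4 ==> store(tab, p + 1, -h + 3*p - 6)[0] >= -10)) ==> (store(tab, p + 1, -h + 3*p - 6)[m + 1] + h < 1 && (!(h < s)))))) && ((!(h <= 5)) ==> (!(h < s)))


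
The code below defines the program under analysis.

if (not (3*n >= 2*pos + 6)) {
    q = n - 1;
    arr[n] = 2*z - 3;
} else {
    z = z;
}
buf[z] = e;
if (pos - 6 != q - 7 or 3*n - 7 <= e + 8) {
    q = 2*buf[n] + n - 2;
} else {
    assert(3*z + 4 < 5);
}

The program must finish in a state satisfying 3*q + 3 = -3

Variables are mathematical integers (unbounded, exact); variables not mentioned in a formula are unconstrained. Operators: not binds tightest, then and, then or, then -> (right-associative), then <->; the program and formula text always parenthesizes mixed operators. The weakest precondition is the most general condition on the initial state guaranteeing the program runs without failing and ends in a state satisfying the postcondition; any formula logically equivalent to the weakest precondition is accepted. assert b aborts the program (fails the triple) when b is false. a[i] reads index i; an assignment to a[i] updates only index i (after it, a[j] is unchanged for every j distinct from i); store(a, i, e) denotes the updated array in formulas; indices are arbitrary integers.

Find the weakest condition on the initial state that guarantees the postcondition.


Working backward. After the program, the postcondition 3*q + 3 = -3 must hold; in canonical form it is 3*q = -6.
Then branch requires 6*buf[n] + 3*n = 0; else branch requires 3*z < 1 and 3*q = -6.
Before the if: ((pos != q - 1 or 3*n <= e + 15) -> 6*buf[n] + 3*n = 0) and ((not (pos != q - 1 or 3*n <= e + 15)) -> (3*z < 1 and 3*q = -6))
Before buf[z] := e: ((pos != q - 1 or 3*n <= e + 15) -> 6*store(buf, z, e)[n] + 3*n = 0) and ((not (pos != q - 1 or 3*n <= e + 15)) -> (3*z < 1 and 3*q = -6))
Then branch requires ((pos != n - 2 or 3*n <= e + 15) -> 6*store(buf, z, e)[n] + 3*n = 0) and ((not (pos != n - 2 or 3*n <= e + 15)) -> (3*z < 1 and 3*n = -3)); else branch requires ((pos != q - 1 or 3*n <= e + 15) -> 6*store(buf, z, e)[n] + 3*n = 0) and ((not (pos != q - 1 or 3*n <= e + 15)) -> (3*z < 1 and 3*q = -6)).
Before the if: ((not (3*n >= 2*pos + 6)) -> (((pos != n - 2 or 3*n <= e + 15) -> 6*store(buf, z, e)[n] + 3*n = 0) and ((not (pos != n - 2 or 3*n <= e + 15)) -> (3*z < 1 and 3*n = -3)))) and (3*n >= 2*pos + 6 -> (((pos != q - 1 or 3*n <= e + 15) -> 6*store(buf, z, e)[n] + 3*n = 0) and ((not (pos != q - 1 or 3*n <= e + 15)) -> (3*z < 1 and 3*q = -6))))
Answer: WP = ((not (3*n >= 2*pos + 6)) -> (((pos != n - 2 or 3*n <= e + 15) -> 6*store(buf, z, e)[n] + 3*n = 0) and ((not (pos != n - 2 or 3*n <= e + 15)) -> (3*z < 1 and 3*n = -3)))) and (3*n >= 2*pos + 6 -> (((pos != q - 1 or 3*n <= e + 15) -> 6*store(buf, z, e)[n] + 3*n = 0) and ((not (pos != q - 1 or 3*n <= e + 15)) -> (3*z < 1 and 3*q = -6))))


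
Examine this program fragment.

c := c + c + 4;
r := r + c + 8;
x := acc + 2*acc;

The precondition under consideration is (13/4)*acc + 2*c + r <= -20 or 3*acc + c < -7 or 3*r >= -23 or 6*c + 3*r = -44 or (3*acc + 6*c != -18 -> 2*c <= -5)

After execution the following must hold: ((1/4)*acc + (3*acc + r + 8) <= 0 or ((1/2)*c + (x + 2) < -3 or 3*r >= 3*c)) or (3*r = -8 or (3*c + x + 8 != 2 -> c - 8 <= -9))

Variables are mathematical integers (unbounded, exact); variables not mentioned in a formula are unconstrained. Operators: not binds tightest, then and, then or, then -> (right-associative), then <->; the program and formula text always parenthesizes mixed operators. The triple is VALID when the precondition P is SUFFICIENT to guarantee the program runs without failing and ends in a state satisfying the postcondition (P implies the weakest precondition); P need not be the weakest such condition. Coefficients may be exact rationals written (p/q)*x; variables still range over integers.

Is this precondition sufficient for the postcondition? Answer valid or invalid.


Working backward. After the program, the postcondition ((1/4)*acc + (3*acc + r + 8) <= 0 or ((1/2)*c + (x + 2) < -3 or 3*r >= 3*c)) or (3*r = -8 or (3*c + x + 8 != 2 -> c - 8 <= -9)) must hold; in canonical form it is (13/4)*acc + r <= -8 or (1/2)*c + x < -5 or 3*r >= 3*c or 3*r = -8 or (3*c + x != -6 -> c <= -1).
Before x := acc + 2*acc: (13/4)*acc + r <= -8 or 3*acc + (1/2)*c < -5 or 3*r >= 3*c or 3*r = -8 or (3*acc + 3*c != -6 -> c <= -1)
Before r := r + c + 8: (13/4)*acc + c + r <= -16 or 3*acc + (1/2)*c < -5 or 3*r >= -24 or 3*c + 3*r = -32 or (3*acc + 3*c != -6 -> c <= -1)
Before c := c + c + 4: (13/4)*acc + 2*c + r <= -20 or 3*acc + c < -7 or 3*r >= -24 or 6*c + 3*r = -44 or (3*acc + 6*c != -18 -> 2*c <= -5)
The weakest precondition is (13/4)*acc + 2*c + r <= -20 or 3*acc + c < -7 or 3*r >= -24 or 6*c + 3*r = -44 or (3*acc + 6*c != -18 -> 2*c <= -5).
Check whether (13/4)*acc + 2*c + r <= -20 or 3*acc + c < -7 or 3*r >= -23 or 6*c + 3*r = -44 or (3*acc + 6*c != -18 -> 2*c <= -5) implies it.
Every state satisfying the precondition satisfies the weakest precondition: the implication holds.
Answer: valid


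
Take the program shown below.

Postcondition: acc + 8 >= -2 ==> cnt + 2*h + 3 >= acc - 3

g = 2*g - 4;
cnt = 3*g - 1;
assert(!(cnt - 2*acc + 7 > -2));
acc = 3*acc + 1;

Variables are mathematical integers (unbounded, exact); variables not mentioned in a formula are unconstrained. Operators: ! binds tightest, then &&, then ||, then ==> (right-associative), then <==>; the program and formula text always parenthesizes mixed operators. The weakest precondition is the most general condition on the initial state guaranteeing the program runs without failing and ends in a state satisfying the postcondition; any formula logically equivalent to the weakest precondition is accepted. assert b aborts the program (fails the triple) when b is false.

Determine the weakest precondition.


Working backward. After the program, the postcondition acc + 8 >= -2 ==> cnt + 2*h + 3 >= acc - 3 must hold; in canonical form it is acc >= -10 ==> cnt + 2*h >= acc - 6.
Before acc := 3*acc + 1: 3*acc >= -11 ==> cnt + 2*h >= 3*acc - 5
Before assert !(cnt - 2*acc + 7 > -2): (!(cnt > 2*acc - 9)) && (3*acc >= -11 ==> cnt + 2*h >= 3*acc - 5)
Before cnt := 3*g - 1: (!(3*g > 2*acc - 8)) && (3*acc >= -11 ==> 3*g + 2*h >= 3*acc - 4)
Before g := 2*g - 4: (!(6*g > 2*acc + 4)) && (3*acc >= -11 ==> 6*g + 2*h >= 3*acc + 8)
Answer: WP = (!(6*g > 2*acc + 4)) && (3*acc >= -11 ==> 6*g + 2*h >= 3*acc + 8)


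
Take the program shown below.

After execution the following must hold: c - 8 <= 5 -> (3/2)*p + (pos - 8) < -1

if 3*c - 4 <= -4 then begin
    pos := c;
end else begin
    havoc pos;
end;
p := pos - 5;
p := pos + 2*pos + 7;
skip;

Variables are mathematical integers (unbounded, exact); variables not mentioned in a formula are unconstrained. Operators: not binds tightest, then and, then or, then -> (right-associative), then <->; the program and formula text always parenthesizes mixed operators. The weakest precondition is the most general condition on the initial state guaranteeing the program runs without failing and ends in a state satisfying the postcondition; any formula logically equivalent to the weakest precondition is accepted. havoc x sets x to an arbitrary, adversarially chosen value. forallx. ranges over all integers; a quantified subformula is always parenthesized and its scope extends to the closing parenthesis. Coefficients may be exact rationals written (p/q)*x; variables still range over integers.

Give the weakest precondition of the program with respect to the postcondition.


Working backward. After the program, the postcondition c - 8 <= 5 -> (3/2)*p + (pos - 8) < -1 must hold; in canonical form it is c <= 13 -> (3/2)*p + pos < 7.
Before skip: c <= 13 -> (3/2)*p + pos < 7
Before p := pos + 2*pos + 7: c <= 13 -> (11/2)*pos < -7/2
Before p := pos - 5: c <= 13 -> (11/2)*pos < -7/2
Then branch requires c <= 13 -> (11/2)*c < -7/2; else branch requires forall pos_1. (c <= 13 -> (11/2)*pos_1 < -7/2).
Before the if: (3*c <= 0 -> (c <= 13 -> (11/2)*c < -7/2)) and ((not (3*c <= 0)) -> (forall pos_1. (c <= 13 -> (11/2)*pos_1 < -7/2)))
Answer: WP = (3*c <= 0 -> (c <= 13 -> (11/2)*c < -7/2)) and ((not (3*c <= 0)) -> (forall pos_1. (c <= 13 -> (11/2)*pos_1 < -7/2)))


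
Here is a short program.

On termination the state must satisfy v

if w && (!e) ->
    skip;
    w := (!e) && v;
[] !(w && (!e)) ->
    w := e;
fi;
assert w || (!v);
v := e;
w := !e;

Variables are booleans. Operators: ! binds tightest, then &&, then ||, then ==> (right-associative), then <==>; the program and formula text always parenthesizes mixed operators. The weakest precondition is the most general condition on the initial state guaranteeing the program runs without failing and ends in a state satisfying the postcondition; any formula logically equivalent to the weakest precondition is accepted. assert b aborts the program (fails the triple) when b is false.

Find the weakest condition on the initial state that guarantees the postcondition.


Working backward. After the program, v must hold.
Before w := !e: v
Before v := e: e
Before assert w || (!v): (w || (!v)) && e
Then branch requires (((!e) && v) || (!v)) && e; else branch requires (e || (!v)) && e.
Before the if: ((w && (!e)) ==> ((((!e) && v) || (!v)) && e)) && ((!(w && (!e))) ==> ((e || (!v)) && e))
Answer: WP = ((w && (!e)) ==> ((((!e) && v) || (!v)) && e)) && ((!(w && (!e))) ==> ((e || (!v)) && e))


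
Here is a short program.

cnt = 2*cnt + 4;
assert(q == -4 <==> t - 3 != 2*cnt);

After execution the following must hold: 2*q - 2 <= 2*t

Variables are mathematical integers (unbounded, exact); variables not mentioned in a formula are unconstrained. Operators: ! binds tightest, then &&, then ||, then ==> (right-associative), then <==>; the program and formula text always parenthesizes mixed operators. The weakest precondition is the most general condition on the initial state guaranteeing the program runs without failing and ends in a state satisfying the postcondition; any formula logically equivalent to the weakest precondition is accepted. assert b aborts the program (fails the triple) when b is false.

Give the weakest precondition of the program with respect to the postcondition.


Working backward. After the program, the postcondition 2*q - 2 <= 2*t must hold; in canonical form it is 2*q <= 2*t + 2.
Before assert q == -4 <==> t - 3 != 2*cnt: (q == -4 <==> t != 2*cnt + 3) && 2*q <= 2*t + 2
Before cnt := 2*cnt + 4: (q == -4 <==> t != 4*cnt + 11) && 2*q <= 2*t + 2
Answer: WP = (q == -4 <==> t != 4*cnt + 11) && 2*q <= 2*t + 2


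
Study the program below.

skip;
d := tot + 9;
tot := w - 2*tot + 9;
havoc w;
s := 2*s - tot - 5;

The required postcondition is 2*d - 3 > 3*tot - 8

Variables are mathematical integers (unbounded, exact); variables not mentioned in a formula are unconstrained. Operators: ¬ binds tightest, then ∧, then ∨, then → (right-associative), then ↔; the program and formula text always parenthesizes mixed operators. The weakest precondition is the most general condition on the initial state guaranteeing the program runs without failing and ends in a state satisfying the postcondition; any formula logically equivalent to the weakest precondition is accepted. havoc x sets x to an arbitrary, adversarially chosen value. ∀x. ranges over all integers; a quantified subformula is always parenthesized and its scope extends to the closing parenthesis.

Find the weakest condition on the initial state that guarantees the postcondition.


Working backward. After the program, the postcondition 2*d - 3 > 3*tot - 8 must hold; in canonical form it is 2*d > 3*tot - 5.
Before s := 2*s - tot - 5: 2*d > 3*tot - 5
Before havoc w: 2*d > 3*tot - 5
Before tot := w - 2*tot + 9: 2*d + 6*tot > 3*w + 22
Before d := tot + 9: 8*tot > 3*w + 4
Before skip: 8*tot > 3*w + 4
Answer: WP = 8*tot > 3*w + 4


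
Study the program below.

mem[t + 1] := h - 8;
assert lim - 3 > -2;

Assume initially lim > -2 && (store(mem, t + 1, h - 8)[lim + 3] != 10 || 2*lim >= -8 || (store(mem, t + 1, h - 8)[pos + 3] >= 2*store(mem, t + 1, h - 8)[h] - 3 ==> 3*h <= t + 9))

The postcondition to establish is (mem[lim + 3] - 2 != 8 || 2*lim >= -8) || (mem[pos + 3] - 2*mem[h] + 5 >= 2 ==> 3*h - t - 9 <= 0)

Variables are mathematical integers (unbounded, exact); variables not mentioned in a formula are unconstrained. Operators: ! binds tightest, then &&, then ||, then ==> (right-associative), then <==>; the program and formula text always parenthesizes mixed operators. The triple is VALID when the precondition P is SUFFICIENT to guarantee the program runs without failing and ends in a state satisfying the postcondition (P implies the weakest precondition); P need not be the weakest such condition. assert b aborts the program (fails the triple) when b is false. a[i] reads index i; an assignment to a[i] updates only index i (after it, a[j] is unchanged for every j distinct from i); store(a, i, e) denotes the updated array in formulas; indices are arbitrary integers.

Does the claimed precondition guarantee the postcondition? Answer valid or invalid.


Working backward. After the program, the postcondition (mem[lim + 3] - 2 != 8 || 2*lim >= -8) || (mem[pos + 3] - 2*mem[h] + 5 >= 2 ==> 3*h - t - 9 <= 0) must hold; in canonical form it is mem[lim + 3] != 10 || 2*lim >= -8 || (mem[pos + 3] >= 2*mem[h] - 3 ==> 3*h <= t + 9).
Before assert lim - 3 > -2: lim > 1 && (mem[lim + 3] != 10 || 2*lim >= -8 || (mem[pos + 3] >= 2*mem[h] - 3 ==> 3*h <= t + 9))
Before mem[t + 1] := h - 8: lim > 1 && (store(mem, t + 1, h - 8)[lim + 3] != 10 || 2*lim >= -8 || (store(mem, t + 1, h - 8)[pos + 3] >= 2*store(mem, t + 1, h - 8)[h] - 3 ==> 3*h <= t + 9))
The weakest precondition is lim > 1 && (store(mem, t + 1, h - 8)[lim + 3] != 10 || 2*lim >= -8 || (store(mem, t + 1, h - 8)[pos + 3] >= 2*store(mem, t + 1, h - 8)[h] - 3 ==> 3*h <= t + 9)).
Check whether lim > -2 && (store(mem, t + 1, h - 8)[lim + 3] != 10 || 2*lim >= -8 || (store(mem, t + 1, h - 8)[pos + 3] >= 2*store(mem, t + 1, h - 8)[h] - 3 ==> 3*h <= t + 9)) implies it.
Countermodel: at the initial state h = 0, lim = 0, mem = {[0] = 2, [1] = 2, [3] = 2, elsewhere 2}, pos = -3, t = 0, the precondition holds but the weakest precondition fails.
Answer: invalid


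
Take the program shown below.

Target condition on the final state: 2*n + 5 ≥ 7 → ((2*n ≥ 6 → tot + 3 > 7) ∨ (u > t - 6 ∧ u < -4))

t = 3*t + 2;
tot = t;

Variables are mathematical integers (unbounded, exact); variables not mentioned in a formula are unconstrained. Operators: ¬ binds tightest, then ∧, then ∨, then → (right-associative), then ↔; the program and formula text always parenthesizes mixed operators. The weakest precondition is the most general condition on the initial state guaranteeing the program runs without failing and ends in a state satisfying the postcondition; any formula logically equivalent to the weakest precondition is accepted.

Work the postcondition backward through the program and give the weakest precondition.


Working backward. After the program, the postcondition 2*n + 5 ≥ 7 → ((2*n ≥ 6 → tot + 3 > 7) ∨ (u > t - 6 ∧ u < -4)) must hold; in canonical form it is 2*n ≥ 2 → ((2*n ≥ 6 → tot > 4) ∨ (u > t - 6 ∧ u < -4)).
Before tot := t: 2*n ≥ 2 → ((2*n ≥ 6 → t > 4) ∨ (u > t - 6 ∧ u < -4))
Before t := 3*t + 2: 2*n ≥ 2 → ((2*n ≥ 6 → 3*t > 2) ∨ (u > 3*t - 4 ∧ u < -4))
Answer: WP = 2*n ≥ 2 → ((2*n ≥ 6 → 3*t > 2) ∨ (u > 3*t - 4 ∧ u < -4))


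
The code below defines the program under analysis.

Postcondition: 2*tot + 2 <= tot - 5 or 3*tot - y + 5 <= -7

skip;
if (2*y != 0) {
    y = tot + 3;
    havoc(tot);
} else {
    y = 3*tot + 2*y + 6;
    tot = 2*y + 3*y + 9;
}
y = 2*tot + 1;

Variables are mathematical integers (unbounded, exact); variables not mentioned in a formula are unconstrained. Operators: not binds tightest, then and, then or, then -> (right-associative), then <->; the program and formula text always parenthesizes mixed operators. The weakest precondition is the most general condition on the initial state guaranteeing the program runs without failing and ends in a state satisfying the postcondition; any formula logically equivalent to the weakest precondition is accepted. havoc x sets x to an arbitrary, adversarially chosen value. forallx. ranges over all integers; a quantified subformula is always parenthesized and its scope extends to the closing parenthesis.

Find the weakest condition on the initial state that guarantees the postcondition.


Working backward. After the program, the postcondition 2*tot + 2 <= tot - 5 or 3*tot - y + 5 <= -7 must hold; in canonical form it is tot <= -7 or 3*tot <= y - 12.
Before y := 2*tot + 1: tot <= -7 or tot <= -11
Then branch requires forall tot_1. (tot_1 <= -7 or tot_1 <= -11); else branch requires 15*tot + 10*y <= -46 or 15*tot + 10*y <= -50.
Before the if: (2*y != 0 -> (forall tot_1. (tot_1 <= -7 or tot_1 <= -11))) and ((not (2*y != 0)) -> (15*tot + 10*y <= -46 or 15*tot + 10*y <= -50))
Before skip: (2*y != 0 -> (forall tot_1. (tot_1 <= -7 or tot_1 <= -11))) and ((not (2*y != 0)) -> (15*tot + 10*y <= -46 or 15*tot + 10*y <= -50))
Answer: WP = (2*y != 0 -> (forall tot_1. (tot_1 <= -7 or tot_1 <= -11))) and ((not (2*y != 0)) -> (15*tot + 10*y <= -46 or 15*tot + 10*y <= -50))


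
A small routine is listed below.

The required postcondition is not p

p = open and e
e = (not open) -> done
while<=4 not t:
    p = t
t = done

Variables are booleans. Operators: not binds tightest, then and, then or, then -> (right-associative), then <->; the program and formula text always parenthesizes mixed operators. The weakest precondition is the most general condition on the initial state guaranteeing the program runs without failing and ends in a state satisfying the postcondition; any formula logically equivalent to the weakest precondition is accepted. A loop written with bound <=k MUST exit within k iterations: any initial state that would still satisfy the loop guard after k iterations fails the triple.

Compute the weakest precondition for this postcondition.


Working backward. After the program, not p must hold.
Before t := done: not p
Before the loop (bound <=4), unroll the exhaustion recursion (WP_0 = exit-now case; WP_j = one more guarded iteration, up to j = 4):
  WP_0: t and (not p)
  WP_1: t and (t -> (not p))
  WP_2: ((not t) -> (t and (t -> (not t)))) and (t -> (not p))
  WP_3: ((not t) -> (((not t) -> (t and (t -> (not t)))) and (t -> (not t)))) and (t -> (not p))
  WP_4: ((not t) -> (((not t) -> (((not t) -> (t and (t -> (not t)))) and (t -> (not t)))) and (t -> (not t)))) and (t -> (not p))
So before the loop: ((not t) -> (((not t) -> (((not t) -> (t and (t -> (not t)))) and (t -> (not t)))) and (t -> (not t)))) and (t -> (not p))
Before e := (not open) -> done: ((not t) -> (((not t) -> (((not t) -> (t and (t -> (not t)))) and (t -> (not t)))) and (t -> (not t)))) and (t -> (not p))
Before p := open and e: ((not t) -> (((not t) -> (((not t) -> (t and (t -> (not t)))) and (t -> (not t)))) and (t -> (not t)))) and (t -> (not (open and e)))
Answer: WP = ((not t) -> (((not t) -> (((not t) -> (t and (t -> (not t)))) and (t -> (not t)))) and (t -> (not t)))) and (t -> (not (open and e)))


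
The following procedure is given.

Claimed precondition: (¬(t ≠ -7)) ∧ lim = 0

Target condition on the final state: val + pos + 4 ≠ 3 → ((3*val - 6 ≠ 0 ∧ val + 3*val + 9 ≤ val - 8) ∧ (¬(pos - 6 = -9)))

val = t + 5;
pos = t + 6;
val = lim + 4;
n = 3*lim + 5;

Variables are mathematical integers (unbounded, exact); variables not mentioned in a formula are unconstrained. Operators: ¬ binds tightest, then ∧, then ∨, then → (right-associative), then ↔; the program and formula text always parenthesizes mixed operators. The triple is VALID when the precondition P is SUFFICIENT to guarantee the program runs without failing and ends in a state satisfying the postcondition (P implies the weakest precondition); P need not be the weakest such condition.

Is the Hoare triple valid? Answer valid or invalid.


Working backward. After the program, the postcondition val + pos + 4 ≠ 3 → ((3*val - 6 ≠ 0 ∧ val + 3*val + 9 ≤ val - 8) ∧ (¬(pos - 6 = -9))) must hold; in canonical form it is pos + val ≠ -1 → (3*val ≠ 6 ∧ 3*val ≤ -17 ∧ (¬(pos = -3))).
Before n := 3*lim + 5: pos + val ≠ -1 → (3*val ≠ 6 ∧ 3*val ≤ -17 ∧ (¬(pos = -3)))
Before val := lim + 4: lim + pos ≠ -5 → (3*lim ≠ -6 ∧ 3*lim ≤ -29 ∧ (¬(pos = -3)))
Before pos := t + 6: lim + t ≠ -11 → (3*lim ≠ -6 ∧ 3*lim ≤ -29 ∧ (¬(t = -9)))
Before val := t + 5: lim + t ≠ -11 → (3*lim ≠ -6 ∧ 3*lim ≤ -29 ∧ (¬(t = -9)))
The weakest precondition is lim + t ≠ -11 → (3*lim ≠ -6 ∧ 3*lim ≤ -29 ∧ (¬(t = -9))).
Check whether (¬(t ≠ -7)) ∧ lim = 0 implies it.
Countermodel: at the initial state lim = 0, t = -7, the precondition holds but the weakest precondition fails.
Answer: invalid


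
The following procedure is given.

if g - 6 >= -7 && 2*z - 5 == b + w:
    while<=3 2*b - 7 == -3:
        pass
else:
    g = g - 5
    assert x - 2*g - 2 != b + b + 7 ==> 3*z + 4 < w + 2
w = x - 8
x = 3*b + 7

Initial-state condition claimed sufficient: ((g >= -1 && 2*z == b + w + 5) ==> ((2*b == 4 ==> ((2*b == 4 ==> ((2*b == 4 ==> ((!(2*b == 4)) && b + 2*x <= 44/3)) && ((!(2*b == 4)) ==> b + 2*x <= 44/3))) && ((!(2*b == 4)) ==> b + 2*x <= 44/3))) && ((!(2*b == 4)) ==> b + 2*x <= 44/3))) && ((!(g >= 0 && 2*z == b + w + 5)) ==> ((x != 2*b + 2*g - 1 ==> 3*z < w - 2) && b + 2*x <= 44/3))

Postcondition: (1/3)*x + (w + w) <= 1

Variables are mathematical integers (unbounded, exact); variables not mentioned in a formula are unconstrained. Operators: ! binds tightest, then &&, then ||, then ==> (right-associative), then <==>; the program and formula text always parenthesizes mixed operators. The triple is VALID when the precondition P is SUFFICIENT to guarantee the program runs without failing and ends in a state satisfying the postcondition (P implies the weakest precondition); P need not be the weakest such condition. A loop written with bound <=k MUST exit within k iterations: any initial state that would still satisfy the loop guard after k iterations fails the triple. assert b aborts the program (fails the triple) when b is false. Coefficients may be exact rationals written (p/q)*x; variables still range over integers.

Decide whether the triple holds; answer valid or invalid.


Working backward. After the program, the postcondition (1/3)*x + (w + w) <= 1 must hold; in canonical form it is 2*w + (1/3)*x <= 1.
Before x := 3*b + 7: b + 2*w <= -4/3
Before w := x - 8: b + 2*x <= 44/3
Then branch requires (2*b == 4 ==> ((2*b == 4 ==> ((2*b == 4 ==> ((!(2*b == 4)) && b + 2*x <= 44/3)) && ((!(2*b == 4)) ==> b + 2*x <= 44/3))) && ((!(2*b == 4)) ==> b + 2*x <= 44/3))) && ((!(2*b == 4)) ==> b + 2*x <= 44/3); else branch requires (x != 2*b + 2*g - 1 ==> 3*z < w - 2) && b + 2*x <= 44/3.
Before the if: ((g >= -1 && 2*z == b + w + 5) ==> ((2*b == 4 ==> ((2*b == 4 ==> ((2*b == 4 ==> ((!(2*b == 4)) && b + 2*x <= 44/3)) && ((!(2*b == 4)) ==> b + 2*x <= 44/3))) && ((!(2*b == 4)) ==> b + 2*x <= 44/3))) && ((!(2*b == 4)) ==> b + 2*x <= 44/3))) && ((!(g >= -1 && 2*z == b + w + 5)) ==> ((x != 2*b + 2*g - 1 ==> 3*z < w - 2) && b + 2*x <= 44/3))
The weakest precondition is ((g >= -1 && 2*z == b + w + 5) ==> ((2*b == 4 ==> ((2*b == 4 ==> ((2*b == 4 ==> ((!(2*b == 4)) && b + 2*x <= 44/3)) && ((!(2*b == 4)) ==> b + 2*x <= 44/3))) && ((!(2*b == 4)) ==> b + 2*x <= 44/3))) && ((!(2*b == 4)) ==> b + 2*x <= 44/3))) && ((!(g >= -1 && 2*z == b + w + 5)) ==> ((x != 2*b + 2*g - 1 ==> 3*z < w - 2) && b + 2*x <= 44/3)).
Check whether ((g >= -1 && 2*z == b + w + 5) ==> ((2*b == 4 ==> ((2*b == 4 ==> ((2*b == 4 ==> ((!(2*b == 4)) && b + 2*x <= 44/3)) && ((!(2*b == 4)) ==> b + 2*x <= 44/3))) && ((!(2*b == 4)) ==> b + 2*x <= 44/3))) && ((!(2*b == 4)) ==> b + 2*x <= 44/3))) && ((!(g >= 0 && 2*z == b + w + 5)) ==> ((x != 2*b + 2*g - 1 ==> 3*z < w - 2) && b + 2*x <= 44/3)) implies it.
Every state satisfying the precondition satisfies the weakest precondition: the implication holds.
Answer: valid
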